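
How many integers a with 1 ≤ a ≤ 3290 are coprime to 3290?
The number of a ∈ {1, ..., 3290} with gcd(a, 3290) = 1 is by definition Euler's totient φ(3290). φ is multiplicative, with φ(p^e) = p^e − p^(e−1). Factorise 3290 = 2 · 5 · 7 · 47. Then
  φ(3290) = (2 − 1) · (5 − 1) · (7 − 1) · (47 − 1) = 1 · 4 · 6 · 46 = 1104.
So there are 1104 such integers.

Final answer: 1104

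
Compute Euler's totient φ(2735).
φ(2735) = 2184

φ is multiplicative, with φ(p^e) = p^e − p^(e−1). Factorise 2735 = 5 · 547. Then
  φ(2735) = (5 − 1) · (547 − 1) = 4 · 546 = 2184.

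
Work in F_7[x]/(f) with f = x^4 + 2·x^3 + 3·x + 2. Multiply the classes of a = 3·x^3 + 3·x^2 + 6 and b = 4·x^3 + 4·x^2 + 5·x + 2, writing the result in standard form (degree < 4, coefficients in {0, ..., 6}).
Multiply as integer polynomials: a · b = 12·x^6 + 24·x^5 + 27·x^4 + 45·x^3 + 30·x^2 + 30·x + 12. Reducing coefficients mod 7: a · b ≡ 5·x^6 + 3·x^5 + 6·x^4 + 3·x^3 + 2·x^2 + 2·x + 5. Now divide by f(x) = x^4 + 2·x^3 + 3·x + 2 in F_7[x], eliminating the leading term at each step:
  leading term 5·x^6: subtract (5·x^2)·f(x) = 5·x^6 + 3·x^5 + x^3 + 3·x^2, leaving 6·x^4 + 2·x^3 + 6·x^2 + 2·x + 5 (coefficients mod 7)
  leading term 6·x^4: subtract (6)·f(x) = 6·x^4 + 5·x^3 + 4·x + 5, leaving 4·x^3 + 6·x^2 + 5·x (coefficients mod 7)
The degree is now < 4, so this is the remainder. Hence a · b ≡ 4·x^3 + 6·x^2 + 5·x in F_7[x]/(f).

Final answer: a · b ≡ 4·x^3 + 6·x^2 + 5·x (mod f(x))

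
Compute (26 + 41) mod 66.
Both summands are already reduced mod 66. 26 + 41 = 67; 67 = 1·66 + 1, so (26 + 41) mod 66 = 1.

Final answer: 1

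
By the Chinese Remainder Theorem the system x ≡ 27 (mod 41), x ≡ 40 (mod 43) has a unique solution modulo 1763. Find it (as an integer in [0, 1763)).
The moduli 41, 43 are pairwise coprime, so by the CRT there is a unique solution mod 41·43 = 1763.
Solve by successive substitution. Start with x ≡ 27 (mod 41).
  Combine with x ≡ 40 (mod 43): write x = 27 + 41·t and require 27 + 41·t ≡ 40 (mod 43), i.e. 41·t ≡ 40 − 27 ≡ 13 (mod 43). Since 41^(−1) ≡ 21 (mod 43), t ≡ 21·13 ≡ 15 (mod 43). So x ≡ 27 + 41·15 = 642 (mod 1763).
Unique solution in [0, 1763): x = 642.

Final answer: x ≡ 642 (mod 1763); the representative in [0, 1763) is 642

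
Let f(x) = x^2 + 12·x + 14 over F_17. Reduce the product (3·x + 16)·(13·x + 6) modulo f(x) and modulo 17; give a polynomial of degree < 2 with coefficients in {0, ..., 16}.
a · b ≡ 13·x + 9 (mod f(x))

Multiply as integer polynomials: a · b = 39·x^2 + 226·x + 96. Reducing coefficients mod 17: a · b ≡ 5·x^2 + 5·x + 11. Now divide by f(x) = x^2 + 12·x + 14 in F_17[x], eliminating the leading term at each step:
  leading term 5·x^2: subtract (5)·f(x) = 5·x^2 + 9·x + 2, leaving 13·x + 9 (coefficients mod 17)
The degree is now < 2, so this is the remainder. Hence a · b ≡ 13·x + 9 in F_17[x]/(f).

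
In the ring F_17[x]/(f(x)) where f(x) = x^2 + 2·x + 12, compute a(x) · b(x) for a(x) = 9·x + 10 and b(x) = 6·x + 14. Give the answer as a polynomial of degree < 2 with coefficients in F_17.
Multiply as integer polynomials: a · b = 54·x^2 + 186·x + 140. Reducing coefficients mod 17: a · b ≡ 3·x^2 + 16·x + 4. Now divide by f(x) = x^2 + 2·x + 12 in F_17[x], eliminating the leading term at each step:
  leading term 3·x^2: subtract (3)·f(x) = 3·x^2 + 6·x + 2, leaving 10·x + 2 (coefficients mod 17)
The degree is now < 2, so this is the remainder. Hence a · b ≡ 10·x + 2 in F_17[x]/(f).

Final answer: a · b ≡ 10·x + 2 (mod f(x))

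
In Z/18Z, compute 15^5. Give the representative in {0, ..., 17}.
Use repeated squaring. Binary(5) = 101. Walk through the bits of the exponent 5 left-to-right: at each bit after the leading one, square the running value, then multiply by 15 if the bit is 1 (always reducing mod 18):
  bit 1 = 1 (leading): start with 15.
  bit 2 = 0: square 15^2 = 225 ≡ 9 (mod 18).
  bit 3 = 1: square 9^2 = 81 ≡ 9; bit is 1, so multiply 9·15 = 135 ≡ 9 (mod 18).
Final value: 15^5 ≡ 9 (mod 18).

Final answer: 9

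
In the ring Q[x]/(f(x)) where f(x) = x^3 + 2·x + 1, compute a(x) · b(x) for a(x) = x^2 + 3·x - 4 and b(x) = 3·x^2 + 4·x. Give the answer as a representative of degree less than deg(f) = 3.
First multiply in Q[x] without reducing: a · b = 3·x^4 + 13·x^3 - 16·x. Now divide by f(x) = x^3 + 2·x + 1, eliminating the leading term at each step:
  leading term 3·x^4: subtract (3·x)·f(x) = 3·x^4 + 6·x^2 + 3·x, leaving 13·x^3 - 6·x^2 - 19·x
  leading term 13·x^3: subtract (13)·f(x) = 13·x^3 + 26·x + 13, leaving -6·x^2 - 45·x - 13
The degree is now < 3, so this is the remainder. Hence a · b ≡ -6·x^2 - 45·x - 13 in Q[x]/(f).

Final answer: a · b ≡ -6·x^2 - 45·x - 13 (mod f(x))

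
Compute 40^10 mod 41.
Use repeated squaring. Binary(10) = 1010. Walk through the bits of the exponent 10 left-to-right: at each bit after the leading one, square the running value, then multiply by 40 if the bit is 1 (always reducing mod 41):
  bit 1 = 1 (leading): start with 40.
  bit 2 = 0: square 40^2 = 1600 ≡ 1 (mod 41).
  bit 3 = 1: square 1^2 = 1; bit is 1, so multiply 1·40 = 40 (mod 41).
  bit 4 = 0: square 40^2 = 1600 ≡ 1 (mod 41).
Final value: 40^10 ≡ 1 (mod 41).

Final answer: 1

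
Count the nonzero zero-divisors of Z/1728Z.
Z/1728Z has 1151 nonzero zero-divisors

In Z/1728Z each nonzero element is either a unit (gcd with 1728 is 1) or a zero-divisor (gcd > 1). The number of units is φ(1728): factorise 1728 = 2^6 · 3^3, so φ(1728) = (2^6 − 2^5) · (3^3 − 3^2) = 32 · 18 = 576. The nonzero elements number 1728 − 1 = 1727. Hence the nonzero zero-divisors number 1727 − 576 = 1151.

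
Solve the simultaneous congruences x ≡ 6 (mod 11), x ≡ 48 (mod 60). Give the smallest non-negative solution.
x ≡ 468 (mod 660); the representative in [0, 660) is 468

The moduli 11, 60 are pairwise coprime, so by the CRT there is a unique solution mod 11·60 = 660.
Solve by successive substitution. Start with x ≡ 6 (mod 11).
  Combine with x ≡ 48 (mod 60): write x = 6 + 11·t and require 6 + 11·t ≡ 48 (mod 60), i.e. 11·t ≡ 48 − 6 ≡ 42 (mod 60). Since 11^(−1) ≡ 11 (mod 60), t ≡ 11·42 ≡ 42 (mod 60). So x ≡ 6 + 11·42 = 468 (mod 660).
Unique solution in [0, 660): x = 468.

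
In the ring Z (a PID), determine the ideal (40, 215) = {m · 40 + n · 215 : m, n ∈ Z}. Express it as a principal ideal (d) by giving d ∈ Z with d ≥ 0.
In the PID Z, (a, b) is generated by gcd(a, b). Compute gcd(215, 40) with the extended Euclidean algorithm, tracking rows (r, s, t) with s·215 + t·40 = r:
  row A: (215, 1, 0)   [1·215 + 0·40 = 215]
  row B: (40, 0, 1)   [0·215 + 1·40 = 40]
  215 = 5·40 + 15   → row C = row A − 5·row B = (15, 1, −5)   [check: 1·215 − 5·40 = 15]
  40 = 2·15 + 10   → row D = row B − 2·row C = (10, −2, 11)   [check: −2·215 + 11·40 = 10]
  15 = 1·10 + 5   → row E = row C − 1·row D = (5, 3, −16)   [check: 3·215 − 16·40 = 5]
  10 = 2·5 + 0   → remainder 0, stop. gcd = 5 (last nonzero row E).
So gcd(40, 215) = 5, with Bézout identity 3·215 − 16·40 = 5. Containment (⊇): the Bézout identity exhibits 5 as an element of (40, 215), giving (5) ⊆ (40, 215). Containment (⊆): since 5 | 40 and 5 | 215 (40 = 5·8, 215 = 5·43), every Z-linear combination of 40 and 215 is divisible by 5, so (40, 215) ⊆ (5). Therefore (40, 215) = (5), d = 5.

Final answer: (40, 215) = (5); d = 5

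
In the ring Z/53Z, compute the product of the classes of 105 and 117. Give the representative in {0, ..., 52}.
Reduce the factors first: 105 ≡ 52, 117 ≡ 11 (mod 53), so 105 · 117 ≡ 52 · 11 (mod 53). 52 · 11 = 572. Dividing by 53: 572 = 10·53 + 42. So (105 · 117) mod 53 = 42.

Final answer: 42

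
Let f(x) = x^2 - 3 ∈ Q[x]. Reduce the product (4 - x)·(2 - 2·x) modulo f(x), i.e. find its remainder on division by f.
a · b ≡ 14 - 10·x (mod f(x))

First multiply in Q[x] without reducing: a · b = 2·x^2 - 10·x + 8. Now divide by f(x) = x^2 - 3, eliminating the leading term at each step:
  leading term 2·x^2: subtract (2)·f(x) = 2·x^2 - 6, leaving 14 - 10·x
The degree is now < 2, so this is the remainder. Hence a · b ≡ 14 - 10·x in Q[x]/(f).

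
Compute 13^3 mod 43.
Use repeated squaring. Binary(3) = 11. Walk through the bits of the exponent 3 left-to-right: at each bit after the leading one, square the running value, then multiply by 13 if the bit is 1 (always reducing mod 43):
  bit 1 = 1 (leading): start with 13.
  bit 2 = 1: square 13^2 = 169 ≡ 40; bit is 1, so multiply 40·13 = 520 ≡ 4 (mod 43).
Final value: 13^3 ≡ 4 (mod 43).

Final answer: 4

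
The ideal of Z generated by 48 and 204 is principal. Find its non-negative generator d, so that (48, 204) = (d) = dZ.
(48, 204) = (12); d = 12

In the PID Z, (a, b) is generated by gcd(a, b). Compute gcd(204, 48) with the extended Euclidean algorithm, tracking rows (r, s, t) with s·204 + t·48 = r:
  row A: (204, 1, 0)   [1·204 + 0·48 = 204]
  row B: (48, 0, 1)   [0·204 + 1·48 = 48]
  204 = 4·48 + 12   → row C = row A − 4·row B = (12, 1, −4)   [check: 1·204 − 4·48 = 12]
  48 = 4·12 + 0   → remainder 0, stop. gcd = 12 (last nonzero row C).
So gcd(48, 204) = 12, with Bézout identity 1·204 − 4·48 = 12. Containment (⊇): the Bézout identity exhibits 12 as an element of (48, 204), giving (12) ⊆ (48, 204). Containment (⊆): since 12 | 48 and 12 | 204 (48 = 12·4, 204 = 12·17), every Z-linear combination of 48 and 204 is divisible by 12, so (48, 204) ⊆ (12). Therefore (48, 204) = (12), d = 12.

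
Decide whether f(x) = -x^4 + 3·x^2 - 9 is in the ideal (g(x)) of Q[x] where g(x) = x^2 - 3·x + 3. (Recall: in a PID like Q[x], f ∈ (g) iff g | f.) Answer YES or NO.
In Q[x] the ideal (g) consists of all multiples of g, so f ∈ (g) iff g | f, i.e. iff the remainder of f on division by g is 0. Divide f by g (g is monic, so eliminate the leading term of the running remainder at each step):
  leading term -x^4: subtract (-x^2)·g(x) = -x^4 + 3·x^3 - 3·x^2, leaving -3·x^3 + 6·x^2 - 9
  leading term -3·x^3: subtract (-3·x)·g(x) = -3·x^3 + 9·x^2 - 9·x, leaving -3·x^2 + 9·x - 9
  leading term -3·x^2: subtract (-3)·g(x) = -3·x^2 + 9·x - 9, leaving 0
The remainder is 0, so f(x) = g(x) · h(x) with h(x) = -x^2 - 3·x - 3. Hence g | f, i.e. f ∈ (g).

Final answer: YES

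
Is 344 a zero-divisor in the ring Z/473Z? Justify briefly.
gcd(344, 473) = 43 > 1, so 344 is not a unit in Z/473Z. In Z/nZ every nonzero non-unit is a zero-divisor: explicitly, take b = 473/gcd = 11 ≠ 0 (mod 473); then 344·11 = 3784 = 8·473, i.e. 344·11 ≡ 0 (mod 473). So 344 is a zero-divisor.

Final answer: YES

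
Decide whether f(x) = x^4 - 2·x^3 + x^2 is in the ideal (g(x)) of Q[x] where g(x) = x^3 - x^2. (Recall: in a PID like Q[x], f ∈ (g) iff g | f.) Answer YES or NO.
In Q[x] the ideal (g) consists of all multiples of g, so f ∈ (g) iff g | f, i.e. iff the remainder of f on division by g is 0. Divide f by g (g is monic, so eliminate the leading term of the running remainder at each step):
  leading term x^4: subtract (x)·g(x) = x^4 - x^3, leaving -x^3 + x^2
  leading term -x^3: subtract (-1)·g(x) = -x^3 + x^2, leaving 0
The remainder is 0, so f(x) = g(x) · h(x) with h(x) = x - 1. Hence g | f, i.e. f ∈ (g).

Final answer: YES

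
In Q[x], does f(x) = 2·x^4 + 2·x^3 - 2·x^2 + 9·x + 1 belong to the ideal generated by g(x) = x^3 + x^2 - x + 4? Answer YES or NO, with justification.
In Q[x] the ideal (g) consists of all multiples of g, so f ∈ (g) iff g | f, i.e. iff the remainder of f on division by g is 0. Divide f by g (g is monic, so eliminate the leading term of the running remainder at each step):
  leading term 2·x^4: subtract (2·x)·g(x) = 2·x^4 + 2·x^3 - 2·x^2 + 8·x, leaving x + 1
The remainder r(x) = x + 1 ≠ 0 (and deg r < deg g), so g ∤ f, i.e. f ∉ (g).

Final answer: NO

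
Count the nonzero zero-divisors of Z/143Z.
In Z/143Z each nonzero element is either a unit (gcd with 143 is 1) or a zero-divisor (gcd > 1). The number of units is φ(143): factorise 143 = 11 · 13, so φ(143) = (11 − 1) · (13 − 1) = 10 · 12 = 120. The nonzero elements number 143 − 1 = 142. Hence the nonzero zero-divisors number 142 − 120 = 22.

Final answer: Z/143Z has 22 nonzero zero-divisors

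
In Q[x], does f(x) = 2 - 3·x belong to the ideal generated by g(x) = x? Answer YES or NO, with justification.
NO

In Q[x] the ideal (g) consists of all multiples of g, so f ∈ (g) iff g | f, i.e. iff the remainder of f on division by g is 0. Divide f by g (g is monic, so eliminate the leading term of the running remainder at each step):
  leading term -3·x: subtract (-3)·g(x) = -3·x, leaving 2
The remainder r(x) = 2 ≠ 0 (and deg r < deg g), so g ∤ f, i.e. f ∉ (g).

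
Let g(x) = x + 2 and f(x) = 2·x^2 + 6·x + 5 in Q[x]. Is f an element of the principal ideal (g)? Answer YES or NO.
In Q[x] the ideal (g) consists of all multiples of g, so f ∈ (g) iff g | f, i.e. iff the remainder of f on division by g is 0. Divide f by g (g is monic, so eliminate the leading term of the running remainder at each step):
  leading term 2·x^2: subtract (2·x)·g(x) = 2·x^2 + 4·x, leaving 2·x + 5
  leading term 2·x: subtract (2)·g(x) = 2·x + 4, leaving 1
The remainder r(x) = 1 ≠ 0 (and deg r < deg g), so g ∤ f, i.e. f ∉ (g).

Final answer: NO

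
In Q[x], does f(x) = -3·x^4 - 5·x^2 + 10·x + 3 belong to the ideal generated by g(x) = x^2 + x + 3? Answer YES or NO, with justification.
YES

In Q[x] the ideal (g) consists of all multiples of g, so f ∈ (g) iff g | f, i.e. iff the remainder of f on division by g is 0. Divide f by g (g is monic, so eliminate the leading term of the running remainder at each step):
  leading term -3·x^4: subtract (-3·x^2)·g(x) = -3·x^4 - 3·x^3 - 9·x^2, leaving 3·x^3 + 4·x^2 + 10·x + 3
  leading term 3·x^3: subtract (3·x)·g(x) = 3·x^3 + 3·x^2 + 9·x, leaving x^2 + x + 3
  leading term x^2: subtract (1)·g(x) = x^2 + x + 3, leaving 0
The remainder is 0, so f(x) = g(x) · h(x) with h(x) = -3·x^2 + 3·x + 1. Hence g | f, i.e. f ∈ (g).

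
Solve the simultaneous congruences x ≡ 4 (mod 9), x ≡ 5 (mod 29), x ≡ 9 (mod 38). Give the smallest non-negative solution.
The moduli 9, 29, 38 are pairwise coprime, so by the CRT there is a unique solution mod 9·29·38 = 9918.
Solve by successive substitution. Start with x ≡ 4 (mod 9).
  Combine with x ≡ 5 (mod 29): write x = 4 + 9·t and require 4 + 9·t ≡ 5 (mod 29), i.e. 9·t ≡ 5 − 4 ≡ 1 (mod 29). Since 9^(−1) ≡ 13 (mod 29), t ≡ 13·1 ≡ 13 (mod 29). So x ≡ 4 + 9·13 = 121 (mod 261).
  Combine with x ≡ 9 (mod 38): write x = 121 + 261·t and require 121 + 261·t ≡ 9 (mod 38), i.e. 261·t ≡ 9 − 121 ≡ 2 (mod 38). Since 261^(−1) ≡ 15 (mod 38) (261 ≡ 33 (mod 38)), t ≡ 15·2 ≡ 30 (mod 38). So x ≡ 121 + 261·30 = 7951 (mod 9918).
Unique solution in [0, 9918): x = 7951.

Final answer: x ≡ 7951 (mod 9918); the representative in [0, 9918) is 7951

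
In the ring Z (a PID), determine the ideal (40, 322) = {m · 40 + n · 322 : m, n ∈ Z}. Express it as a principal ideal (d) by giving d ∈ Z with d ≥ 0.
In the PID Z, (a, b) is generated by gcd(a, b). Compute gcd(322, 40) with the extended Euclidean algorithm, tracking rows (r, s, t) with s·322 + t·40 = r:
  row A: (322, 1, 0)   [1·322 + 0·40 = 322]
  row B: (40, 0, 1)   [0·322 + 1·40 = 40]
  322 = 8·40 + 2   → row C = row A − 8·row B = (2, 1, −8)   [check: 1·322 − 8·40 = 2]
  40 = 20·2 + 0   → remainder 0, stop. gcd = 2 (last nonzero row C).
So gcd(40, 322) = 2, with Bézout identity 1·322 − 8·40 = 2. Containment (⊇): the Bézout identity exhibits 2 as an element of (40, 322), giving (2) ⊆ (40, 322). Containment (⊆): since 2 | 40 and 2 | 322 (40 = 2·20, 322 = 2·161), every Z-linear combination of 40 and 322 is divisible by 2, so (40, 322) ⊆ (2). Therefore (40, 322) = (2), d = 2.

Final answer: (40, 322) = (2); d = 2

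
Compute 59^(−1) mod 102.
Apply the extended Euclidean algorithm to (102, 59), tracking rows (r, s, t) with s·102 + t·59 = r. Each division r_prev = q·r_cur + r_new produces the new row as (previous row) − q·(current row):
  row A: (102, 1, 0)   [1·102 + 0·59 = 102]
  row B: (59, 0, 1)   [0·102 + 1·59 = 59]
  102 = 1·59 + 43   → row C = row A − 1·row B = (43, 1, −1)   [check: 1·102 − 1·59 = 43]
  59 = 1·43 + 16   → row D = row B − 1·row C = (16, −1, 2)   [check: −1·102 + 2·59 = 16]
  43 = 2·16 + 11   → row E = row C − 2·row D = (11, 3, −5)   [check: 3·102 − 5·59 = 11]
  16 = 1·11 + 5   → row F = row D − 1·row E = (5, −4, 7)   [check: −4·102 + 7·59 = 5]
  11 = 2·5 + 1   → row G = row E − 2·row F = (1, 11, −19)   [check: 11·102 − 19·59 = 1]
  5 = 5·1 + 0   → remainder 0, stop. gcd = 1 (last nonzero row G).
The gcd is 1, so 59 is invertible mod 102. The last nonzero row gives 11·102 − 19·59 = 1, so t = −19. So 59^(−1) ≡ −19 ≡ 83 (mod 102). Verify: 59 · 83 = 4897 ≡ 1 (mod 102). ✓

Final answer: 59^(−1) ≡ 83 (mod 102)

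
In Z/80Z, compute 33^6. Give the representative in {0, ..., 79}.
49

Use repeated squaring. Binary(6) = 110. Walk through the bits of the exponent 6 left-to-right: at each bit after the leading one, square the running value, then multiply by 33 if the bit is 1 (always reducing mod 80):
  bit 1 = 1 (leading): start with 33.
  bit 2 = 1: square 33^2 = 1089 ≡ 49; bit is 1, so multiply 49·33 = 1617 ≡ 17 (mod 80).
  bit 3 = 0: square 17^2 = 289 ≡ 49 (mod 80).
Final value: 33^6 ≡ 49 (mod 80).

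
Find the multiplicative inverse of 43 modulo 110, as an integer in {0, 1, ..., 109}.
43^(−1) ≡ 87 (mod 110)

Apply the extended Euclidean algorithm to (110, 43), tracking rows (r, s, t) with s·110 + t·43 = r. Each division r_prev = q·r_cur + r_new produces the new row as (previous row) − q·(current row):
  row A: (110, 1, 0)   [1·110 + 0·43 = 110]
  row B: (43, 0, 1)   [0·110 + 1·43 = 43]
  110 = 2·43 + 24   → row C = row A − 2·row B = (24, 1, −2)   [check: 1·110 − 2·43 = 24]
  43 = 1·24 + 19   → row D = row B − 1·row C = (19, −1, 3)   [check: −1·110 + 3·43 = 19]
  24 = 1·19 + 5   → row E = row C − 1·row D = (5, 2, −5)   [check: 2·110 − 5·43 = 5]
  19 = 3·5 + 4   → row F = row D − 3·row E = (4, −7, 18)   [check: −7·110 + 18·43 = 4]
  5 = 1·4 + 1   → row G = row E − 1·row F = (1, 9, −23)   [check: 9·110 − 23·43 = 1]
  4 = 4·1 + 0   → remainder 0, stop. gcd = 1 (last nonzero row G).
The gcd is 1, so 43 is invertible mod 110. The last nonzero row gives 9·110 − 23·43 = 1, so t = −23. So 43^(−1) ≡ −23 ≡ 87 (mod 110). Verify: 43 · 87 = 3741 ≡ 1 (mod 110). ✓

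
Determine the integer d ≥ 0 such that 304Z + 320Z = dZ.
(304, 320) = (16); d = 16

In the PID Z, (a, b) is generated by gcd(a, b). Compute gcd(320, 304) with the extended Euclidean algorithm, tracking rows (r, s, t) with s·320 + t·304 = r:
  row A: (320, 1, 0)   [1·320 + 0·304 = 320]
  row B: (304, 0, 1)   [0·320 + 1·304 = 304]
  320 = 1·304 + 16   → row C = row A − 1·row B = (16, 1, −1)   [check: 1·320 − 1·304 = 16]
  304 = 19·16 + 0   → remainder 0, stop. gcd = 16 (last nonzero row C).
So gcd(304, 320) = 16, with Bézout identity 1·320 − 1·304 = 16. Containment (⊇): the Bézout identity exhibits 16 as an element of (304, 320), giving (16) ⊆ (304, 320). Containment (⊆): since 16 | 304 and 16 | 320 (304 = 16·19, 320 = 16·20), every Z-linear combination of 304 and 320 is divisible by 16, so (304, 320) ⊆ (16). Therefore (304, 320) = (16), d = 16.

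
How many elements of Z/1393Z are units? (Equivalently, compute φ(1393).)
An element a ∈ Z/1393Z is a unit iff gcd(a, 1393) = 1, so the number of units is φ(1393). φ is multiplicative, with φ(p^e) = p^e − p^(e−1). Factorise 1393 = 7 · 199. Then
  φ(1393) = (7 − 1) · (199 − 1) = 6 · 198 = 1188.

Final answer: Z/1393Z has φ(1393) = 1188 units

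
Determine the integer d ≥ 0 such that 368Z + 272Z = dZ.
In the PID Z, (a, b) is generated by gcd(a, b). Compute gcd(368, 272) with the extended Euclidean algorithm, tracking rows (r, s, t) with s·368 + t·272 = r:
  row A: (368, 1, 0)   [1·368 + 0·272 = 368]
  row B: (272, 0, 1)   [0·368 + 1·272 = 272]
  368 = 1·272 + 96   → row C = row A − 1·row B = (96, 1, −1)   [check: 1·368 − 1·272 = 96]
  272 = 2·96 + 80   → row D = row B − 2·row C = (80, −2, 3)   [check: −2·368 + 3·272 = 80]
  96 = 1·80 + 16   → row E = row C − 1·row D = (16, 3, −4)   [check: 3·368 − 4·272 = 16]
  80 = 5·16 + 0   → remainder 0, stop. gcd = 16 (last nonzero row E).
So gcd(368, 272) = 16, with Bézout identity 3·368 − 4·272 = 16. Containment (⊇): the Bézout identity exhibits 16 as an element of (368, 272), giving (16) ⊆ (368, 272). Containment (⊆): since 16 | 368 and 16 | 272 (368 = 16·23, 272 = 16·17), every Z-linear combination of 368 and 272 is divisible by 16, so (368, 272) ⊆ (16). Therefore (368, 272) = (16), d = 16.

Final answer: (368, 272) = (16); d = 16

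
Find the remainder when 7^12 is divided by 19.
Use repeated squaring. Binary(12) = 1100. Walk through the bits of the exponent 12 left-to-right: at each bit after the leading one, square the running value, then multiply by 7 if the bit is 1 (always reducing mod 19):
  bit 1 = 1 (leading): start with 7.
  bit 2 = 1: square 7^2 = 49 ≡ 11; bit is 1, so multiply 11·7 = 77 ≡ 1 (mod 19).
  bit 3 = 0: square 1^2 = 1 (mod 19).
  bit 4 = 0: square 1^2 = 1 (mod 19).
Final value: 7^12 ≡ 1 (mod 19).

Final answer: 1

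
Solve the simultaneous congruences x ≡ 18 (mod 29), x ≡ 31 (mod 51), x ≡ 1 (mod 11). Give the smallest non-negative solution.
The moduli 29, 51, 11 are pairwise coprime, so by the CRT there is a unique solution mod 29·51·11 = 16269.
Solve by successive substitution. Start with x ≡ 18 (mod 29).
  Combine with x ≡ 31 (mod 51): write x = 18 + 29·t and require 18 + 29·t ≡ 31 (mod 51), i.e. 29·t ≡ 31 − 18 ≡ 13 (mod 51). Since 29^(−1) ≡ 44 (mod 51), t ≡ 44·13 ≡ 11 (mod 51). So x ≡ 18 + 29·11 = 337 (mod 1479).
  Combine with x ≡ 1 (mod 11): write x = 337 + 1479·t and require 337 + 1479·t ≡ 1 (mod 11), i.e. 1479·t ≡ 1 − 337 ≡ 5 (mod 11). Since 1479^(−1) ≡ 9 (mod 11) (1479 ≡ 5 (mod 11)), t ≡ 9·5 ≡ 1 (mod 11). So x ≡ 337 + 1479·1 = 1816 (mod 16269).
Unique solution in [0, 16269): x = 1816.

Final answer: x ≡ 1816 (mod 16269); the representative in [0, 16269) is 1816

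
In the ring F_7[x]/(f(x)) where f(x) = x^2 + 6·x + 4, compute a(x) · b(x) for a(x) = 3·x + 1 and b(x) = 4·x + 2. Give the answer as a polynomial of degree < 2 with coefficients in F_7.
Multiply as integer polynomials: a · b = 12·x^2 + 10·x + 2. Reducing coefficients mod 7: a · b ≡ 5·x^2 + 3·x + 2. Now divide by f(x) = x^2 + 6·x + 4 in F_7[x], eliminating the leading term at each step:
  leading term 5·x^2: subtract (5)·f(x) = 5·x^2 + 2·x + 6, leaving x + 3 (coefficients mod 7)
The degree is now < 2, so this is the remainder. Hence a · b ≡ x + 3 in F_7[x]/(f).

Final answer: a · b ≡ x + 3 (mod f(x))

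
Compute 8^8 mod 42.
Use repeated squaring. Binary(8) = 1000. Walk through the bits of the exponent 8 left-to-right: at each bit after the leading one, square the running value, then multiply by 8 if the bit is 1 (always reducing mod 42):
  bit 1 = 1 (leading): start with 8.
  bit 2 = 0: square 8^2 = 64 ≡ 22 (mod 42).
  bit 3 = 0: square 22^2 = 484 ≡ 22 (mod 42).
  bit 4 = 0: square 22^2 = 484 ≡ 22 (mod 42).
Final value: 8^8 ≡ 22 (mod 42).

Final answer: 22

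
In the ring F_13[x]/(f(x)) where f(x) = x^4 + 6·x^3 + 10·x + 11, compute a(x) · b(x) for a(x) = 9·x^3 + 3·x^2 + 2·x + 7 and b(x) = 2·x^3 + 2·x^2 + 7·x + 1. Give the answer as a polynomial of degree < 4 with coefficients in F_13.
Multiply as integer polynomials: a · b = 18·x^6 + 24·x^5 + 73·x^4 + 48·x^3 + 31·x^2 + 51·x + 7. Reducing coefficients mod 13: a · b ≡ 5·x^6 + 11·x^5 + 8·x^4 + 9·x^3 + 5·x^2 + 12·x + 7. Now divide by f(x) = x^4 + 6·x^3 + 10·x + 11 in F_13[x], eliminating the leading term at each step:
  leading term 5·x^6: subtract (5·x^2)·f(x) = 5·x^6 + 4·x^5 + 11·x^3 + 3·x^2, leaving 7·x^5 + 8·x^4 + 11·x^3 + 2·x^2 + 12·x + 7 (coefficients mod 13)
  leading term 7·x^5: subtract (7·x)·f(x) = 7·x^5 + 3·x^4 + 5·x^2 + 12·x, leaving 5·x^4 + 11·x^3 + 10·x^2 + 7 (coefficients mod 13)
  leading term 5·x^4: subtract (5)·f(x) = 5·x^4 + 4·x^3 + 11·x + 3, leaving 7·x^3 + 10·x^2 + 2·x + 4 (coefficients mod 13)
The degree is now < 4, so this is the remainder. Hence a · b ≡ 7·x^3 + 10·x^2 + 2·x + 4 in F_13[x]/(f).

Final answer: a · b ≡ 7·x^3 + 10·x^2 + 2·x + 4 (mod f(x))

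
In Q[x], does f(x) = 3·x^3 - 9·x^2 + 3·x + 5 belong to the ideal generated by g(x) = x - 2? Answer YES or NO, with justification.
NO

In Q[x] the ideal (g) consists of all multiples of g, so f ∈ (g) iff g | f, i.e. iff the remainder of f on division by g is 0. Divide f by g (g is monic, so eliminate the leading term of the running remainder at each step):
  leading term 3·x^3: subtract (3·x^2)·g(x) = 3·x^3 - 6·x^2, leaving -3·x^2 + 3·x + 5
  leading term -3·x^2: subtract (-3·x)·g(x) = -3·x^2 + 6·x, leaving 5 - 3·x
  leading term -3·x: subtract (-3)·g(x) = 6 - 3·x, leaving -1
The remainder r(x) = -1 ≠ 0 (and deg r < deg g), so g ∤ f, i.e. f ∉ (g).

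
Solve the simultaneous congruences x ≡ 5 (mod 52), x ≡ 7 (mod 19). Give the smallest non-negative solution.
The moduli 52, 19 are pairwise coprime, so by the CRT there is a unique solution mod 52·19 = 988.
Solve by successive substitution. Start with x ≡ 5 (mod 52).
  Combine with x ≡ 7 (mod 19): write x = 5 + 52·t and require 5 + 52·t ≡ 7 (mod 19), i.e. 52·t ≡ 7 − 5 ≡ 2 (mod 19). Since 52^(−1) ≡ 15 (mod 19) (52 ≡ 14 (mod 19)), t ≡ 15·2 ≡ 11 (mod 19). So x ≡ 5 + 52·11 = 577 (mod 988).
Unique solution in [0, 988): x = 577.

Final answer: x ≡ 577 (mod 988); the representative in [0, 988) is 577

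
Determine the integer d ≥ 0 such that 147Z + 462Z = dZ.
(147, 462) = (21); d = 21

In the PID Z, (a, b) is generated by gcd(a, b). Compute gcd(462, 147) with the extended Euclidean algorithm, tracking rows (r, s, t) with s·462 + t·147 = r:
  row A: (462, 1, 0)   [1·462 + 0·147 = 462]
  row B: (147, 0, 1)   [0·462 + 1·147 = 147]
  462 = 3·147 + 21   → row C = row A − 3·row B = (21, 1, −3)   [check: 1·462 − 3·147 = 21]
  147 = 7·21 + 0   → remainder 0, stop. gcd = 21 (last nonzero row C).
So gcd(147, 462) = 21, with Bézout identity 1·462 − 3·147 = 21. Containment (⊇): the Bézout identity exhibits 21 as an element of (147, 462), giving (21) ⊆ (147, 462). Containment (⊆): since 21 | 147 and 21 | 462 (147 = 21·7, 462 = 21·22), every Z-linear combination of 147 and 462 is divisible by 21, so (147, 462) ⊆ (21). Therefore (147, 462) = (21), d = 21.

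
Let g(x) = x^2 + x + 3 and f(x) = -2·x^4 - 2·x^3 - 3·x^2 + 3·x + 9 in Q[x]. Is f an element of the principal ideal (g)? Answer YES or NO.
YES

In Q[x] the ideal (g) consists of all multiples of g, so f ∈ (g) iff g | f, i.e. iff the remainder of f on division by g is 0. Divide f by g (g is monic, so eliminate the leading term of the running remainder at each step):
  leading term -2·x^4: subtract (-2·x^2)·g(x) = -2·x^4 - 2·x^3 - 6·x^2, leaving 3·x^2 + 3·x + 9
  leading term 3·x^2: subtract (3)·g(x) = 3·x^2 + 3·x + 9, leaving 0
The remainder is 0, so f(x) = g(x) · h(x) with h(x) = 3 - 2·x^2. Hence g | f, i.e. f ∈ (g).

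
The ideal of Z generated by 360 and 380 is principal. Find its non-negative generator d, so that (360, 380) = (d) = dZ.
(360, 380) = (20); d = 20

In the PID Z, (a, b) is generated by gcd(a, b). Compute gcd(380, 360) with the extended Euclidean algorithm, tracking rows (r, s, t) with s·380 + t·360 = r:
  row A: (380, 1, 0)   [1·380 + 0·360 = 380]
  row B: (360, 0, 1)   [0·380 + 1·360 = 360]
  380 = 1·360 + 20   → row C = row A − 1·row B = (20, 1, −1)   [check: 1·380 − 1·360 = 20]
  360 = 18·20 + 0   → remainder 0, stop. gcd = 20 (last nonzero row C).
So gcd(360, 380) = 20, with Bézout identity 1·380 − 1·360 = 20. Containment (⊇): the Bézout identity exhibits 20 as an element of (360, 380), giving (20) ⊆ (360, 380). Containment (⊆): since 20 | 360 and 20 | 380 (360 = 20·18, 380 = 20·19), every Z-linear combination of 360 and 380 is divisible by 20, so (360, 380) ⊆ (20). Therefore (360, 380) = (20), d = 20.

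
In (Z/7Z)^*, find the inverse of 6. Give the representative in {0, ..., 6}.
Apply the extended Euclidean algorithm to (7, 6), tracking rows (r, s, t) with s·7 + t·6 = r. Each division r_prev = q·r_cur + r_new produces the new row as (previous row) − q·(current row):
  row A: (7, 1, 0)   [1·7 + 0·6 = 7]
  row B: (6, 0, 1)   [0·7 + 1·6 = 6]
  7 = 1·6 + 1   → row C = row A − 1·row B = (1, 1, −1)   [check: 1·7 − 1·6 = 1]
  6 = 6·1 + 0   → remainder 0, stop. gcd = 1 (last nonzero row C).
The gcd is 1, so 6 is invertible mod 7. The last nonzero row gives 1·7 − 1·6 = 1, so t = −1. So 6^(−1) ≡ −1 ≡ 6 (mod 7). Verify: 6 · 6 = 36 ≡ 1 (mod 7). ✓

Final answer: 6^(−1) ≡ 6 (mod 7)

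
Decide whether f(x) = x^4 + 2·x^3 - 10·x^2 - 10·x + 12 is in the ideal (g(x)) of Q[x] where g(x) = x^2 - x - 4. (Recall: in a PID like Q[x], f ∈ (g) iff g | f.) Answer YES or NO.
NO

In Q[x] the ideal (g) consists of all multiples of g, so f ∈ (g) iff g | f, i.e. iff the remainder of f on division by g is 0. Divide f by g (g is monic, so eliminate the leading term of the running remainder at each step):
  leading term x^4: subtract (x^2)·g(x) = x^4 - x^3 - 4·x^2, leaving 3·x^3 - 6·x^2 - 10·x + 12
  leading term 3·x^3: subtract (3·x)·g(x) = 3·x^3 - 3·x^2 - 12·x, leaving -3·x^2 + 2·x + 12
  leading term -3·x^2: subtract (-3)·g(x) = -3·x^2 + 3·x + 12, leaving -x
The remainder r(x) = -x ≠ 0 (and deg r < deg g), so g ∤ f, i.e. f ∉ (g).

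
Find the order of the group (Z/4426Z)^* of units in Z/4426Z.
(Z/4426Z)^* consists of the classes a with gcd(a, 4426) = 1, so its order is φ(4426). φ is multiplicative, with φ(p^e) = p^e − p^(e−1). Factorise 4426 = 2 · 2213. Then
  φ(4426) = (2 − 1) · (2213 − 1) = 1 · 2212 = 2212.
Thus |(Z/4426Z)^*| = 2212.

Final answer: |(Z/4426Z)^*| = 2212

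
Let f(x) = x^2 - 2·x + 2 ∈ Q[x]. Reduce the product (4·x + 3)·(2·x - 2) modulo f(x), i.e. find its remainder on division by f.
First multiply in Q[x] without reducing: a · b = 8·x^2 - 2·x - 6. Now divide by f(x) = x^2 - 2·x + 2, eliminating the leading term at each step:
  leading term 8·x^2: subtract (8)·f(x) = 8·x^2 - 16·x + 16, leaving 14·x - 22
The degree is now < 2, so this is the remainder. Hence a · b ≡ 14·x - 22 in Q[x]/(f).

Final answer: a · b ≡ 14·x - 22 (mod f(x))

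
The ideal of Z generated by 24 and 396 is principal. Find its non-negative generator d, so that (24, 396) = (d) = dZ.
(24, 396) = (12); d = 12

In the PID Z, (a, b) is generated by gcd(a, b). Compute gcd(396, 24) with the extended Euclidean algorithm, tracking rows (r, s, t) with s·396 + t·24 = r:
  row A: (396, 1, 0)   [1·396 + 0·24 = 396]
  row B: (24, 0, 1)   [0·396 + 1·24 = 24]
  396 = 16·24 + 12   → row C = row A − 16·row B = (12, 1, −16)   [check: 1·396 − 16·24 = 12]
  24 = 2·12 + 0   → remainder 0, stop. gcd = 12 (last nonzero row C).
So gcd(24, 396) = 12, with Bézout identity 1·396 − 16·24 = 12. Containment (⊇): the Bézout identity exhibits 12 as an element of (24, 396), giving (12) ⊆ (24, 396). Containment (⊆): since 12 | 24 and 12 | 396 (24 = 12·2, 396 = 12·33), every Z-linear combination of 24 and 396 is divisible by 12, so (24, 396) ⊆ (12). Therefore (24, 396) = (12), d = 12.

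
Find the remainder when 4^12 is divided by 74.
Use repeated squaring. Binary(12) = 1100. Walk through the bits of the exponent 12 left-to-right: at each bit after the leading one, square the running value, then multiply by 4 if the bit is 1 (always reducing mod 74):
  bit 1 = 1 (leading): start with 4.
  bit 2 = 1: square 4^2 = 16; bit is 1, so multiply 16·4 = 64 (mod 74).
  bit 3 = 0: square 64^2 = 4096 ≡ 26 (mod 74).
  bit 4 = 0: square 26^2 = 676 ≡ 10 (mod 74).
Final value: 4^12 ≡ 10 (mod 74).

Final answer: 10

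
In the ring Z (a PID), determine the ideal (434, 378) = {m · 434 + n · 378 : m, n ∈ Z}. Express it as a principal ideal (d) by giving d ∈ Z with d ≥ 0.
In the PID Z, (a, b) is generated by gcd(a, b). Compute gcd(434, 378) with the extended Euclidean algorithm, tracking rows (r, s, t) with s·434 + t·378 = r:
  row A: (434, 1, 0)   [1·434 + 0·378 = 434]
  row B: (378, 0, 1)   [0·434 + 1·378 = 378]
  434 = 1·378 + 56   → row C = row A − 1·row B = (56, 1, −1)   [check: 1·434 − 1·378 = 56]
  378 = 6·56 + 42   → row D = row B − 6·row C = (42, −6, 7)   [check: −6·434 + 7·378 = 42]
  56 = 1·42 + 14   → row E = row C − 1·row D = (14, 7, −8)   [check: 7·434 − 8·378 = 14]
  42 = 3·14 + 0   → remainder 0, stop. gcd = 14 (last nonzero row E).
So gcd(434, 378) = 14, with Bézout identity 7·434 − 8·378 = 14. Containment (⊇): the Bézout identity exhibits 14 as an element of (434, 378), giving (14) ⊆ (434, 378). Containment (⊆): since 14 | 434 and 14 | 378 (434 = 14·31, 378 = 14·27), every Z-linear combination of 434 and 378 is divisible by 14, so (434, 378) ⊆ (14). Therefore (434, 378) = (14), d = 14.

Final answer: (434, 378) = (14); d = 14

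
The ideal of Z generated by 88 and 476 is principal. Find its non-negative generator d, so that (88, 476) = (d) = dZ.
(88, 476) = (4); d = 4

In the PID Z, (a, b) is generated by gcd(a, b). Compute gcd(476, 88) with the extended Euclidean algorithm, tracking rows (r, s, t) with s·476 + t·88 = r:
  row A: (476, 1, 0)   [1·476 + 0·88 = 476]
  row B: (88, 0, 1)   [0·476 + 1·88 = 88]
  476 = 5·88 + 36   → row C = row A − 5·row B = (36, 1, −5)   [check: 1·476 − 5·88 = 36]
  88 = 2·36 + 16   → row D = row B − 2·row C = (16, −2, 11)   [check: −2·476 + 11·88 = 16]
  36 = 2·16 + 4   → row E = row C − 2·row D = (4, 5, −27)   [check: 5·476 − 27·88 = 4]
  16 = 4·4 + 0   → remainder 0, stop. gcd = 4 (last nonzero row E).
So gcd(88, 476) = 4, with Bézout identity 5·476 − 27·88 = 4. Containment (⊇): the Bézout identity exhibits 4 as an element of (88, 476), giving (4) ⊆ (88, 476). Containment (⊆): since 4 | 88 and 4 | 476 (88 = 4·22, 476 = 4·119), every Z-linear combination of 88 and 476 is divisible by 4, so (88, 476) ⊆ (4). Therefore (88, 476) = (4), d = 4.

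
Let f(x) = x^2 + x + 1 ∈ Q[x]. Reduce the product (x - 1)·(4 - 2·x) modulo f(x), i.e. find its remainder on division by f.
a · b ≡ 8·x - 2 (mod f(x))

First multiply in Q[x] without reducing: a · b = -2·x^2 + 6·x - 4. Now divide by f(x) = x^2 + x + 1, eliminating the leading term at each step:
  leading term -2·x^2: subtract (-2)·f(x) = -2·x^2 - 2·x - 2, leaving 8·x - 2
The degree is now < 2, so this is the remainder. Hence a · b ≡ 8·x - 2 in Q[x]/(f).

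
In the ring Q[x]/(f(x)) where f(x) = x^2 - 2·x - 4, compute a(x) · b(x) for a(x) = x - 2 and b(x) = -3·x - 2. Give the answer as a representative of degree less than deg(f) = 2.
First multiply in Q[x] without reducing: a · b = -3·x^2 + 4·x + 4. Now divide by f(x) = x^2 - 2·x - 4, eliminating the leading term at each step:
  leading term -3·x^2: subtract (-3)·f(x) = -3·x^2 + 6·x + 12, leaving -2·x - 8
The degree is now < 2, so this is the remainder. Hence a · b ≡ -2·x - 8 in Q[x]/(f).

Final answer: a · b ≡ -2·x - 8 (mod f(x))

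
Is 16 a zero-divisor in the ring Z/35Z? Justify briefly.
NO

gcd(16, 35) = 1, so 16 is a unit in Z/35Z (it has a multiplicative inverse). A unit cannot be a zero-divisor: if 16·b ≡ 0 then multiplying both sides by 16^(−1) gives b ≡ 0. So 16 is not a zero-divisor.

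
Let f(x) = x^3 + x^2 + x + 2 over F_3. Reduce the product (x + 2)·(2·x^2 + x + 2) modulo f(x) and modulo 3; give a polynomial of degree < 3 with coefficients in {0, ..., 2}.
a · b ≡ 2·x (mod f(x))

Multiply as integer polynomials: a · b = 2·x^3 + 5·x^2 + 4·x + 4. Reducing coefficients mod 3: a · b ≡ 2·x^3 + 2·x^2 + x + 1. Now divide by f(x) = x^3 + x^2 + x + 2 in F_3[x], eliminating the leading term at each step:
  leading term 2·x^3: subtract (2)·f(x) = 2·x^3 + 2·x^2 + 2·x + 1, leaving 2·x (coefficients mod 3)
The degree is now < 3, so this is the remainder. Hence a · b ≡ 2·x in F_3[x]/(f).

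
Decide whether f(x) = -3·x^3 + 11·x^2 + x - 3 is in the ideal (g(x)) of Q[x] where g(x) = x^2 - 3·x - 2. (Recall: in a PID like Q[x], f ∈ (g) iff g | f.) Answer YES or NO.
NO

In Q[x] the ideal (g) consists of all multiples of g, so f ∈ (g) iff g | f, i.e. iff the remainder of f on division by g is 0. Divide f by g (g is monic, so eliminate the leading term of the running remainder at each step):
  leading term -3·x^3: subtract (-3·x)·g(x) = -3·x^3 + 9·x^2 + 6·x, leaving 2·x^2 - 5·x - 3
  leading term 2·x^2: subtract (2)·g(x) = 2·x^2 - 6·x - 4, leaving x + 1
The remainder r(x) = x + 1 ≠ 0 (and deg r < deg g), so g ∤ f, i.e. f ∉ (g).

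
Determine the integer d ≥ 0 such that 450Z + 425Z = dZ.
In the PID Z, (a, b) is generated by gcd(a, b). Compute gcd(450, 425) with the extended Euclidean algorithm, tracking rows (r, s, t) with s·450 + t·425 = r:
  row A: (450, 1, 0)   [1·450 + 0·425 = 450]
  row B: (425, 0, 1)   [0·450 + 1·425 = 425]
  450 = 1·425 + 25   → row C = row A − 1·row B = (25, 1, −1)   [check: 1·450 − 1·425 = 25]
  425 = 17·25 + 0   → remainder 0, stop. gcd = 25 (last nonzero row C).
So gcd(450, 425) = 25, with Bézout identity 1·450 − 1·425 = 25. Containment (⊇): the Bézout identity exhibits 25 as an element of (450, 425), giving (25) ⊆ (450, 425). Containment (⊆): since 25 | 450 and 25 | 425 (450 = 25·18, 425 = 25·17), every Z-linear combination of 450 and 425 is divisible by 25, so (450, 425) ⊆ (25). Therefore (450, 425) = (25), d = 25.

Final answer: (450, 425) = (25); d = 25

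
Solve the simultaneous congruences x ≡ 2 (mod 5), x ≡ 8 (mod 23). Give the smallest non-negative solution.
x ≡ 77 (mod 115); the representative in [0, 115) is 77

The moduli 5, 23 are pairwise coprime, so by the CRT there is a unique solution mod 5·23 = 115.
Solve by successive substitution. Start with x ≡ 2 (mod 5).
  Combine with x ≡ 8 (mod 23): write x = 2 + 5·t and require 2 + 5·t ≡ 8 (mod 23), i.e. 5·t ≡ 8 − 2 ≡ 6 (mod 23). Since 5^(−1) ≡ 14 (mod 23), t ≡ 14·6 ≡ 15 (mod 23). So x ≡ 2 + 5·15 = 77 (mod 115).
Unique solution in [0, 115): x = 77.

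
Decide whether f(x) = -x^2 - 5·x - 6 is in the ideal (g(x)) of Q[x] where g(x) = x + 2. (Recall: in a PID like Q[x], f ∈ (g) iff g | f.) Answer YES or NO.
In Q[x] the ideal (g) consists of all multiples of g, so f ∈ (g) iff g | f, i.e. iff the remainder of f on division by g is 0. Divide f by g (g is monic, so eliminate the leading term of the running remainder at each step):
  leading term -x^2: subtract (-x)·g(x) = -x^2 - 2·x, leaving -3·x - 6
  leading term -3·x: subtract (-3)·g(x) = -3·x - 6, leaving 0
The remainder is 0, so f(x) = g(x) · h(x) with h(x) = -x - 3. Hence g | f, i.e. f ∈ (g).

Final answer: YES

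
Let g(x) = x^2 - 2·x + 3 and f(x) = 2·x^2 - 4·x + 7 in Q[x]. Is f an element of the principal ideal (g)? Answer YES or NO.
In Q[x] the ideal (g) consists of all multiples of g, so f ∈ (g) iff g | f, i.e. iff the remainder of f on division by g is 0. Divide f by g (g is monic, so eliminate the leading term of the running remainder at each step):
  leading term 2·x^2: subtract (2)·g(x) = 2·x^2 - 4·x + 6, leaving 1
The remainder r(x) = 1 ≠ 0 (and deg r < deg g), so g ∤ f, i.e. f ∉ (g).

Final answer: NO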